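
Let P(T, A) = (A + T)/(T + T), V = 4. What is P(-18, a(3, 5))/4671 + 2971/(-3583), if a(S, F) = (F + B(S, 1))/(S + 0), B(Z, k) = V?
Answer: -166512577/200834316 ≈ -0.82910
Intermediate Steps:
B(Z, k) = 4
a(S, F) = (4 + F)/S (a(S, F) = (F + 4)/(S + 0) = (4 + F)/S)
P(T, A) = (A + T)/(2*T) (P(T, A) = (A + T)/((2*T)) = (A + T)*(1/(2*T)) = (A + T)/(2*T))
P(-18, a(3, 5))/4671 + 2971/(-3583) = ((½)*((4 + 5)/3 - 18)/(-18))/4671 + 2971/(-3583) = ((½)*(-1/18)*((⅓)*9 - 18))*(1/4671) + 2971*(-1/3583) = ((½)*(-1/18)*(3 - 18))*(1/4671) - 2971/3583 = ((½)*(-1/18)*(-15))*(1/4671) - 2971/3583 = (5/12)*(1/4671) - 2971/3583 = 5/56052 - 2971/3583 = -166512577/200834316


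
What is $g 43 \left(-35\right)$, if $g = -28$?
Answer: $42140$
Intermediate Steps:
$g 43 \left(-35\right) = \left(-28\right) 43 \left(-35\right) = \left(-1204\right) \left(-35\right) = 42140$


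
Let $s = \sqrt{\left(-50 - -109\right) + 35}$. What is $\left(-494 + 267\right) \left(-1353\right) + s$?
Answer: $307131 + \sqrt{94} \approx 3.0714 \cdot 10^{5}$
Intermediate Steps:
$s = \sqrt{94}$ ($s = \sqrt{\left(-50 + 109\right) + 35} = \sqrt{59 + 35} = \sqrt{94} \approx 9.6954$)
$\left(-494 + 267\right) \left(-1353\right) + s = \left(-494 + 267\right) \left(-1353\right) + \sqrt{94} = \left(-227\right) \left(-1353\right) + \sqrt{94} = 307131 + \sqrt{94}$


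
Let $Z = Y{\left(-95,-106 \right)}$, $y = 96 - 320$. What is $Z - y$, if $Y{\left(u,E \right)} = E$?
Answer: $118$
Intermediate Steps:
$y = -224$ ($y = 96 - 320 = -224$)
$Z = -106$
$Z - y = -106 - -224 = -106 + 224 = 118$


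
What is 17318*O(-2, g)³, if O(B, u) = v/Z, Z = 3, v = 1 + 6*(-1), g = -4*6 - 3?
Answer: -2164750/27 ≈ -80176.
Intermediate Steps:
g = -27 (g = -24 - 3 = -27)
v = -5 (v = 1 - 6 = -5)
O(B, u) = -5/3
17318*O(-2, g)³ = 17318*(-5/3)³ = 17318*(-125/27) = -2164750/27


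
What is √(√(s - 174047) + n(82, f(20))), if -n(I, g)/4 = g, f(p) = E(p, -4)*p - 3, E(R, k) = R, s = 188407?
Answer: √(-1588 + 2*√3590) ≈ 38.317*I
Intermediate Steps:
f(p) = -3 + p² (f(p) = p*p - 3 = p² - 3 = -3 + p²)
n(I, g) = -4*g
√(√(s - 174047) + n(82, f(20))) = √(√(188407 - 174047) - 4*(-3 + 20²)) = √(√14360 - 4*(-3 + 400)) = √(2*√3590 - 4*397) = √(2*√3590 - 1588) = √(-1588 + 2*√3590)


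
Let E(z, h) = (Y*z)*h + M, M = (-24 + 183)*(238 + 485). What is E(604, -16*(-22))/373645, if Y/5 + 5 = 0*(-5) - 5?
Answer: -10515443/373645 ≈ -28.143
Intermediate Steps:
Y = -50 (Y = -25 + 5*(0*(-5) - 5) = -25 + 5*(0 - 5) = -25 + 5*(-5) = -25 - 25 = -50)
M = 114957 (M = 159*723 = 114957)
E(z, h) = 114957 - 50*h*z (E(z, h) = (-50*z)*h + 114957 = -50*h*z + 114957 = 114957 - 50*h*z)
E(604, -16*(-22))/373645 = (114957 - 50*(-16*(-22))*604)/373645 = (114957 - 50*352*604)*(1/373645) = (114957 - 10630400)*(1/373645) = -10515443*1/373645 = -10515443/373645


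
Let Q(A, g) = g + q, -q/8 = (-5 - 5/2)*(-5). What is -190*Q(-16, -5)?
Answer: 57950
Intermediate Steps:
q = -300 (q = -8*(-5 - 5/2)*(-5) = -(-60)*(-5) = -8*75/2 = -300)
Q(A, g) = -300 + g (Q(A, g) = g - 300 = -300 + g)
-190*Q(-16, -5) = -190*(-300 - 5) = -190*(-305) = 57950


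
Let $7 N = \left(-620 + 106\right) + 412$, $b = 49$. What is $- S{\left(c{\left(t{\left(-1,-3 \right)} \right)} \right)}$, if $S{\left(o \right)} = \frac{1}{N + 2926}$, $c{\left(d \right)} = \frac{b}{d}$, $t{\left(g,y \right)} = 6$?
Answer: $- \frac{7}{20380} \approx -0.00034347$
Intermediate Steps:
$N = - \frac{102}{7}$ ($N = \frac{\left(-620 + 106\right) + 412}{7} = \frac{-514 + 412}{7} = \frac{1}{7} \left(-102\right) = - \frac{102}{7} \approx -14.571$)
$c{\left(d \right)} = \frac{49}{d}$
$S{\left(o \right)} = \frac{7}{20380}$ ($S{\left(o \right)} = \frac{1}{- \frac{102}{7} + 2926} = \frac{1}{\frac{20380}{7}} = \frac{7}{20380}$)
$- S{\left(c{\left(t{\left(-1,-3 \right)} \right)} \right)} = \left(-1\right) \frac{7}{20380} = - \frac{7}{20380}$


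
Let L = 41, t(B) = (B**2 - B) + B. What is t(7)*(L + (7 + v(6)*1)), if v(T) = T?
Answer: 2646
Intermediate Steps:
t(B) = B**2
t(7)*(L + (7 + v(6)*1)) = 7**2*(41 + (7 + 6*1)) = 49*(41 + (7 + 6)) = 49*(41 + 13) = 49*54 = 2646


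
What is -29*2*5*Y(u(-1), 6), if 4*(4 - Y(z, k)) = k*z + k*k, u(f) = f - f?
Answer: 1450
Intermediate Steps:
u(f) = 0
Y(z, k) = 4 - k²/4 - k*z/4 (Y(z, k) = 4 - (k*z + k*k)/4 = 4 - (k*z + k²)/4 = 4 - (k² + k*z)/4 = 4 + (-k²/4 - k*z/4) = 4 - k²/4 - k*z/4)
-29*2*5*Y(u(-1), 6) = -29*2*5*(4 - ¼*6² - ¼*6*0) = -290*(4 - ¼*36 + 0) = -290*(4 - 9 + 0) = -290*(-5) = -29*(-50) = 1450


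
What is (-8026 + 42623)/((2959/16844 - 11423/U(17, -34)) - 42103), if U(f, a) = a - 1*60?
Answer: -27389337796/33235254225 ≈ -0.82411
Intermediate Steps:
U(f, a) = -60 + a (U(f, a) = a - 60 = -60 + a)
(-8026 + 42623)/((2959/16844 - 11423/U(17, -34)) - 42103) = (-8026 + 42623)/((2959/16844 - 11423/(-60 - 34)) - 42103) = 34597/((2959*(1/16844) - 11423/(-94)) - 42103) = 34597/((2959/16844 - 11423*(-1/94)) - 42103) = 34597/((2959/16844 + 11423/94) - 42103) = 34597/(96343579/791668 - 42103) = 34597/(-33235254225/791668) = 34597*(-791668/33235254225) = -27389337796/33235254225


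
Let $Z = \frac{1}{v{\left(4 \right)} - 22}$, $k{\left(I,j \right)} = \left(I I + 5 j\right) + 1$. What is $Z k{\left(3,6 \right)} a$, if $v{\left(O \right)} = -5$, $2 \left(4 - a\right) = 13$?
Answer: $\frac{100}{27} \approx 3.7037$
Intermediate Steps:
$a = - \frac{5}{2}$ ($a = 4 - \frac{13}{2} = - \frac{5}{2} \approx -2.5$)
$k{\left(I,j \right)} = 1 + I^{2} + 5 j$ ($k{\left(I,j \right)} = \left(I^{2} + 5 j\right) + 1 = 1 + I^{2} + 5 j$)
$Z = - \frac{1}{27}$ ($Z = \frac{1}{-5 - 22} = \frac{1}{-27} = - \frac{1}{27} \approx -0.037037$)
$Z k{\left(3,6 \right)} a = - \frac{1 + 3^{2} + 5 \cdot 6}{27} \left(- \frac{5}{2}\right) = - \frac{1 + 9 + 30}{27} \left(- \frac{5}{2}\right) = \left(- \frac{1}{27}\right) 40 \left(- \frac{5}{2}\right) = \left(- \frac{40}{27}\right) \left(- \frac{5}{2}\right) = \frac{100}{27}$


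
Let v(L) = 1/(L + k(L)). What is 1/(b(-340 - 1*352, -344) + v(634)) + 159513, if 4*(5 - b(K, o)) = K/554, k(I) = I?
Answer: 297673781543/1866139 ≈ 1.5951e+5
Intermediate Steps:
v(L) = 1/(2*L) (v(L) = 1/(L + L) = 1/(2*L))
b(K, o) = 5 - K/2216 (b(K, o) = 5 - K/(4*554) = 5 - K/2216)
1/(b(-340 - 1*352, -344) + v(634)) + 159513 = 1/((5 - (-340 - 1*352)/2216) + (1/2)/634) + 159513 = 1/((5 - (-340 - 352)/2216) + (1/2)*(1/634)) + 159513 = 1/((5 - 1/2216*(-692)) + 1/1268) + 159513 = 1/((5 + 173/554) + 1/1268) + 159513 = 1/(2943/554 + 1/1268) + 159513 = 1/(1866139/351236) + 159513 = 351236/1866139 + 159513 = 297673781543/1866139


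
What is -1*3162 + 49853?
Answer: 46691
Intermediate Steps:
-1*3162 + 49853 = -3162 + 49853 = 46691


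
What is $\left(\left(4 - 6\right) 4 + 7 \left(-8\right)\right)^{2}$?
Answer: $4096$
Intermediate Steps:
$\left(\left(4 - 6\right) 4 + 7 \left(-8\right)\right)^{2} = \left(\left(-2\right) 4 - 56\right)^{2} = \left(-8 - 56\right)^{2} = \left(-64\right)^{2} = 4096$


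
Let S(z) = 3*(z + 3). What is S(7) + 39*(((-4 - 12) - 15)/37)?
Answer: -99/37 ≈ -2.6757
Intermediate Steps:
S(z) = 9 + 3*z (S(z) = 3*(3 + z) = 9 + 3*z)
S(7) + 39*(((-4 - 12) - 15)/37) = (9 + 3*7) + 39*(((-4 - 12) - 15)/37) = (9 + 21) + 39*((-16 - 15)*(1/37)) = 30 + 39*(-31*1/37) = 30 + 39*(-31/37) = 30 - 1209/37 = -99/37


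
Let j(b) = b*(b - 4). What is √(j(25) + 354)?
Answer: √879 ≈ 29.648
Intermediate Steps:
j(b) = b*(-4 + b)
√(j(25) + 354) = √(25*(-4 + 25) + 354) = √(25*21 + 354) = √(525 + 354) = √879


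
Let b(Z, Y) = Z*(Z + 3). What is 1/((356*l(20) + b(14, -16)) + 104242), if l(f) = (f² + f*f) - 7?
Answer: 1/386788 ≈ 2.5854e-6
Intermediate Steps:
b(Z, Y) = Z*(3 + Z)
l(f) = -7 + 2*f² (l(f) = (f² + f²) - 7 = 2*f² - 7 = -7 + 2*f²)
1/((356*l(20) + b(14, -16)) + 104242) = 1/((356*(-7 + 2*20²) + 14*(3 + 14)) + 104242) = 1/((356*(-7 + 2*400) + 14*17) + 104242) = 1/((356*(-7 + 800) + 238) + 104242) = 1/((356*793 + 238) + 104242) = 1/((282308 + 238) + 104242) = 1/(282546 + 104242) = 1/386788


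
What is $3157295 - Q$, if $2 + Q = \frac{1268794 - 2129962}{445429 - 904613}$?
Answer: $\frac{8237382980}{2609} \approx 3.1573 \cdot 10^{6}$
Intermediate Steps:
$Q = - \frac{325}{2609}$ ($Q = -2 + \frac{1268794 - 2129962}{445429 - 904613} = -2 - \frac{861168}{-459184} = -2 - - \frac{4893}{2609} = -2 + \frac{4893}{2609} = - \frac{325}{2609} \approx -0.12457$)
$3157295 - Q = 3157295 - - \frac{325}{2609} = 3157295 + \frac{325}{2609} = \frac{8237382980}{2609}$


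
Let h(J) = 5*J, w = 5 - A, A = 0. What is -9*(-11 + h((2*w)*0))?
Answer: 99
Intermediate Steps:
w = 5 (w = 5 - 1*0 = 5 + 0 = 5)
-9*(-11 + h((2*w)*0)) = -9*(-11 + 5*((2*5)*0)) = -9*(-11 + 5*(10*0)) = -9*(-11 + 5*0) = -9*(-11 + 0) = -9*(-11) = 99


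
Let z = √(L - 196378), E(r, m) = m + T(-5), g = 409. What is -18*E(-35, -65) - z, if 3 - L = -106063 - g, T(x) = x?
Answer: 1260 - 11*I*√743 ≈ 1260.0 - 299.84*I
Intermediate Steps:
L = 106475 (L = 3 - (-106063 - 1*409) = 3 - (-106063 - 409) = 3 - 1*(-106472) = 3 + 106472 = 106475)
E(r, m) = -5 + m (E(r, m) = m - 5 = -5 + m)
z = 11*I*√743 (z = √(106475 - 196378) = √(-89903) = 11*I*√743 ≈ 299.84*I)
-18*E(-35, -65) - z = -18*(-5 - 65) - 11*I*√743 = -18*(-70) - 11*I*√743 = 1260 - 11*I*√743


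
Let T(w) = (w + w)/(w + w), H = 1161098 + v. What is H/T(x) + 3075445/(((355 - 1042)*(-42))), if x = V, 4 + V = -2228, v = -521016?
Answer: 18472001473/28854 ≈ 6.4019e+5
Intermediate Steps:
V = -2232 (V = -4 - 2228 = -2232)
x = -2232
H = 640082 (H = 1161098 - 521016 = 640082)
T(w) = 1 (T(w) = (2*w)/((2*w)) = (2*w)*(1/(2*w)) = 1)
H/T(x) + 3075445/(((355 - 1042)*(-42))) = 640082/1 + 3075445/(((355 - 1042)*(-42))) = 640082*1 + 3075445/((-687*(-42))) = 640082 + 3075445/28854 = 18472001473/28854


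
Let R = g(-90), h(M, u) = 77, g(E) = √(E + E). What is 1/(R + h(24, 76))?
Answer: 77/6109 - 6*I*√5/6109 ≈ 0.012604 - 0.0021962*I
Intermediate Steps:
g(E) = √2*√E (g(E) = √(2*E) = √2*√E)
R = 6*I*√5 (R = √2*√(-90) = √2*(3*I*√10) = 6*I*√5 ≈ 13.416*I)
1/(R + h(24, 76)) = 1/(6*I*√5 + 77) = 1/(77 + 6*I*√5)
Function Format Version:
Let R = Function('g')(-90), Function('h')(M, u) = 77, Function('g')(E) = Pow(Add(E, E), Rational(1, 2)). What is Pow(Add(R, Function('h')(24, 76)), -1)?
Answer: Add(Rational(77, 6109), Mul(Rational(-6, 6109), I, Pow(5, Rational(1, 2)))) ≈ Add(0.012604, Mul(-0.0021962, I))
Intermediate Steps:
Function('g')(E) = Mul(Pow(2, Rational(1, 2)), Pow(E, Rational(1, 2))) (Function('g')(E) = Pow(Mul(2, E), Rational(1, 2)) = Mul(Pow(2, Rational(1, 2)), Pow(E, Rational(1, 2))))
R = Mul(6, I, Pow(5, Rational(1, 2))) (R = Mul(Pow(2, Rational(1, 2)), Pow(-90, Rational(1, 2))) = Mul(Pow(2, Rational(1, 2)), Mul(3, I, Pow(10, Rational(1, 2)))) = Mul(6, I, Pow(5, Rational(1, 2))) ≈ Mul(13.416, I))
Pow(Add(R, Function('h')(24, 76)), -1) = Pow(Add(Mul(6, I, Pow(5, Rational(1, 2))), 77), -1) = Pow(Add(77, Mul(6, I, Pow(5, Rational(1, 2)))), -1)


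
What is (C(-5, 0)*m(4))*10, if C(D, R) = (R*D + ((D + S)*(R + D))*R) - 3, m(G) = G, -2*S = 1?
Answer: -120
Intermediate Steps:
S = -½ (S = -½*1 = -½ ≈ -0.50000)
C(D, R) = -3 + D*R + R*(-½ + D)*(D + R) (C(D, R) = (R*D + ((D - ½)*(R + D))*R) - 3 = (D*R + ((-½ + D)*(D + R))*R) - 3 = (D*R + R*(-½ + D)*(D + R)) - 3 = -3 + D*R + R*(-½ + D)*(D + R))
(C(-5, 0)*m(4))*10 = ((-3 - ½*0² - 5*0² + 0*(-5)² + (½)*(-5)*0)*4)*10 = ((-3 - ½*0 - 5*0 + 0*25 + 0)*4)*10 = ((-3 + 0 + 0 + 0 + 0)*4)*10 = -3*4*10 = -12*10 = -120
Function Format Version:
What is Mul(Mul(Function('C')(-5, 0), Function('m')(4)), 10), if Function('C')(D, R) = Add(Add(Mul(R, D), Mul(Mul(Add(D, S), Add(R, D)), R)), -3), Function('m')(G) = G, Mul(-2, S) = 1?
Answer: -120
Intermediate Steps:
S = Rational(-1, 2) (S = Mul(Rational(-1, 2), 1) = Rational(-1, 2) ≈ -0.50000)
Function('C')(D, R) = Add(-3, Mul(D, R), Mul(R, Add(Rational(-1, 2), D), Add(D, R))) (Function('C')(D, R) = Add(Add(Mul(R, D), Mul(Mul(Add(D, Rational(-1, 2)), Add(R, D)), R)), -3) = Add(Add(Mul(D, R), Mul(Mul(Add(Rational(-1, 2), D), Add(D, R)), R)), -3) = Add(Add(Mul(D, R), Mul(R, Add(Rational(-1, 2), D), Add(D, R))), -3) = Add(-3, Mul(D, R), Mul(R, Add(Rational(-1, 2), D), Add(D, R))))
Mul(Mul(Function('C')(-5, 0), Function('m')(4)), 10) = Mul(Mul(Add(-3, Mul(Rational(-1, 2), Pow(0, 2)), Mul(-5, Pow(0, 2)), Mul(0, Pow(-5, 2)), Mul(Rational(1, 2), -5, 0)), 4), 10) = Mul(Mul(Add(-3, Mul(Rational(-1, 2), 0), Mul(-5, 0), Mul(0, 25), 0), 4), 10) = Mul(Mul(Add(-3, 0, 0, 0, 0), 4), 10) = Mul(Mul(-3, 4), 10) = Mul(-12, 10) = -120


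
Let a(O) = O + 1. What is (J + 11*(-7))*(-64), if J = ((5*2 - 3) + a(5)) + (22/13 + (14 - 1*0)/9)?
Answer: 454912/117 ≈ 3888.1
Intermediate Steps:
a(O) = 1 + O
J = 1901/117 (J = ((5*2 - 3) + (1 + 5)) + (22/13 + (14 - 1*0)/9) = ((10 - 3) + 6) + (22*(1/13) + (14 + 0)*(⅑)) = (7 + 6) + (22/13 + 14*(⅑)) = 13 + (22/13 + 14/9) = 13 + 380/117 = 1901/117 ≈ 16.248)
(J + 11*(-7))*(-64) = (1901/117 + 11*(-7))*(-64) = (1901/117 - 77)*(-64) = -7108/117*(-64) = 454912/117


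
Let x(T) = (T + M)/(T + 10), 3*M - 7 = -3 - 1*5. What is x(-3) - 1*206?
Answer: -4336/21 ≈ -206.48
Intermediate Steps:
M = -⅓ (M = 7/3 + (-3 - 1*5)/3 = 7/3 + (-3 - 5)/3 = 7/3 + (⅓)*(-8) = 7/3 - 8/3 = -⅓ ≈ -0.33333)
x(T) = (-⅓ + T)/(10 + T) (x(T) = (T - ⅓)/(T + 10) = (-⅓ + T)/(10 + T))
x(-3) - 1*206 = (-⅓ - 3)/(10 - 3) - 1*206 = -10/3/7 - 206 = (⅐)*(-10/3) - 206 = -10/21 - 206 = -4336/21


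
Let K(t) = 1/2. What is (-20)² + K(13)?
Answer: 801/2 ≈ 400.50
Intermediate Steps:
K(t) = ½
(-20)² + K(13) = (-20)² + ½ = 400 + ½ = 801/2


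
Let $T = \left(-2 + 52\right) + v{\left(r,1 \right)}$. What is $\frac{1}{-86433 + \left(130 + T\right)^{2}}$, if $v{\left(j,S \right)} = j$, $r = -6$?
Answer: $- \frac{1}{56157} \approx -1.7807 \cdot 10^{-5}$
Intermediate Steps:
$T = 44$ ($T = \left(-2 + 52\right) - 6 = 50 - 6 = 44$)
$\frac{1}{-86433 + \left(130 + T\right)^{2}} = \frac{1}{-86433 + \left(130 + 44\right)^{2}} = \frac{1}{-86433 + 174^{2}} = \frac{1}{-86433 + 30276} = \frac{1}{-56157} = - \frac{1}{56157}$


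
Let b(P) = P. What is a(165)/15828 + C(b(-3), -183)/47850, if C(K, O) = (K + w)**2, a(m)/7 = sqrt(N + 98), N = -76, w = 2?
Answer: 1/47850 + 7*sqrt(22)/15828 ≈ 0.0020953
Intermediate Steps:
a(m) = 7*sqrt(22) (a(m) = 7*sqrt(-76 + 98) = 7*sqrt(22))
C(K, O) = (2 + K)**2 (C(K, O) = (K + 2)**2 = (2 + K)**2)
a(165)/15828 + C(b(-3), -183)/47850 = (7*sqrt(22))/15828 + (2 - 3)**2/47850 = (7*sqrt(22))*(1/15828) + (-1)**2*(1/47850) = 7*sqrt(22)/15828 + 1*(1/47850) = 7*sqrt(22)/15828 + 1/47850 = 1/47850 + 7*sqrt(22)/15828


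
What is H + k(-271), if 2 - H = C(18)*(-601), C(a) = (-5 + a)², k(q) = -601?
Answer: 100970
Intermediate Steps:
H = 101571 (H = 2 - (-5 + 18)²*(-601) = 2 - 13²*(-601) = 2 - 169*(-601) = 2 - 1*(-101569) = 2 + 101569 = 101571)
H + k(-271) = 101571 - 601 = 100970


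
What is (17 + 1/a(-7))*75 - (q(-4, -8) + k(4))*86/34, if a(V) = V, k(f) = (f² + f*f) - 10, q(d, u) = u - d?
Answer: 145032/119 ≈ 1218.8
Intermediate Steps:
k(f) = -10 + 2*f² (k(f) = (f² + f²) - 10 = 2*f² - 10 = -10 + 2*f²)
(17 + 1/a(-7))*75 - (q(-4, -8) + k(4))*86/34 = (17 + 1/(-7))*75 - ((-8 - 1*(-4)) + (-10 + 2*4²))*86/34 = (17 - ⅐)*75 - ((-8 + 4) + (-10 + 2*16))*86*(1/34) = (118/7)*75 - (-4 + (-10 + 32))*43/17 = 8850/7 - (-4 + 22)*43/17 = 8850/7 - 18*43/17 = 8850/7 - 1*774/17 = 8850/7 - 774/17 = 145032/119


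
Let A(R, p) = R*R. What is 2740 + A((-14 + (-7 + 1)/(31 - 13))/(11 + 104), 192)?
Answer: 326130349/119025 ≈ 2740.0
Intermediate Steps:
A(R, p) = R²
2740 + A((-14 + (-7 + 1)/(31 - 13))/(11 + 104), 192) = 2740 + ((-14 + (-7 + 1)/(31 - 13))/(11 + 104))² = 2740 + ((-14 - 6/18)/115)² = 2740 + ((-14 - 6*1/18)*(1/115))² = 2740 + ((-14 - ⅓)*(1/115))² = 2740 + (-43/3*1/115)² = 2740 + (-43/345)² = 2740 + 1849/119025 = 326130349/119025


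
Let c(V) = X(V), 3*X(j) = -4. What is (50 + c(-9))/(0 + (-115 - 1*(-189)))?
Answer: 73/111 ≈ 0.65766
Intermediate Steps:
X(j) = -4/3 (X(j) = (⅓)*(-4) = -4/3)
c(V) = -4/3
(50 + c(-9))/(0 + (-115 - 1*(-189))) = (50 - 4/3)/(0 + (-115 - 1*(-189))) = 146/(3*(0 + (-115 + 189))) = 146/(3*(0 + 74)) = (146/3)/74 = (146/3)*(1/74) = 73/111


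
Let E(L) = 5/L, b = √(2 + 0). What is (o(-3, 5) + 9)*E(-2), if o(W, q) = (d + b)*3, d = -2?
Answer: -15/2 - 15*√2/2 ≈ -18.107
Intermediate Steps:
b = √2 ≈ 1.4142
o(W, q) = -6 + 3*√2 (o(W, q) = (-2 + √2)*3 = -6 + 3*√2)
E(L) = 5/L
(o(-3, 5) + 9)*E(-2) = ((-6 + 3*√2) + 9)*(5/(-2)) = (3 + 3*√2)*(5*(-½)) = (3 + 3*√2)*(-5/2) = -15/2 - 15*√2/2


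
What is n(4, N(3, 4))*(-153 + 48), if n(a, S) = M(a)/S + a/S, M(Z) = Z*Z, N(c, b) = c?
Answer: -700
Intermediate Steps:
M(Z) = Z**2
n(a, S) = a/S + a**2/S (n(a, S) = a**2/S + a/S = a/S + a**2/S)
n(4, N(3, 4))*(-153 + 48) = (4*(1 + 4)/3)*(-153 + 48) = (4*(1/3)*5)*(-105) = (20/3)*(-105) = -700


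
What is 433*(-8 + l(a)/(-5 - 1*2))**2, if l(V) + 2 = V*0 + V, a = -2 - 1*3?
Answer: 21217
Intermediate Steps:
a = -5 (a = -2 - 3 = -5)
l(V) = -2 + V (l(V) = -2 + (V*0 + V) = -2 + (0 + V) = -2 + V)
433*(-8 + l(a)/(-5 - 1*2))**2 = 433*(-8 + (-2 - 5)/(-5 - 1*2))**2 = 433*(-8 - 7/(-5 - 2))**2 = 433*(-8 - 7/(-7))**2 = 433*(-8 - 7*(-1/7))**2 = 433*(-8 + 1)**2 = 433*(-7)**2 = 433*49 = 21217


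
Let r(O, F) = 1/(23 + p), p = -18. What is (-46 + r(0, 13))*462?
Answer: -105798/5 ≈ -21160.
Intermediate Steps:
r(O, F) = 1/5 (r(O, F) = 1/(23 - 18) = 1/5)
(-46 + r(0, 13))*462 = (-46 + 1/5)*462 = -229/5*462 = -105798/5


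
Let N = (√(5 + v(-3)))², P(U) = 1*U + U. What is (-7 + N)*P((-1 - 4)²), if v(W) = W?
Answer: -250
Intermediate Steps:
P(U) = 2*U (P(U) = U + U = 2*U)
N = 2 (N = (√(5 - 3))² = (√2)² = 2)
(-7 + N)*P((-1 - 4)²) = (-7 + 2)*(2*(-1 - 4)²) = -10*(-5)² = -10*25 = -5*50 = -250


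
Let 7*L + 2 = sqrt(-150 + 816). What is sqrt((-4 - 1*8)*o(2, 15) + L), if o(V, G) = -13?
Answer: sqrt(7630 + 21*sqrt(74))/7 ≈ 12.625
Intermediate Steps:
L = -2/7 + 3*sqrt(74)/7 (L = -2/7 + sqrt(-150 + 816)/7 = -2/7 + sqrt(666)/7 = -2/7 + (3*sqrt(74))/7 = -2/7 + 3*sqrt(74)/7 ≈ 3.4010)
sqrt((-4 - 1*8)*o(2, 15) + L) = sqrt((-4 - 1*8)*(-13) + (-2/7 + 3*sqrt(74)/7)) = sqrt((-4 - 8)*(-13) + (-2/7 + 3*sqrt(74)/7)) = sqrt(-12*(-13) + (-2/7 + 3*sqrt(74)/7)) = sqrt(156 + (-2/7 + 3*sqrt(74)/7)) = sqrt(1090/7 + 3*sqrt(74)/7)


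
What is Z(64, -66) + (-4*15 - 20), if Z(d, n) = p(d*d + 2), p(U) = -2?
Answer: -82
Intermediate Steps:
Z(d, n) = -2
Z(64, -66) + (-4*15 - 20) = -2 + (-4*15 - 20) = -2 + (-60 - 20) = -2 - 80 = -82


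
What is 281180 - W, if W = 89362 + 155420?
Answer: 36398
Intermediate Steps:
W = 244782
281180 - W = 281180 - 1*244782 = 281180 - 244782 = 36398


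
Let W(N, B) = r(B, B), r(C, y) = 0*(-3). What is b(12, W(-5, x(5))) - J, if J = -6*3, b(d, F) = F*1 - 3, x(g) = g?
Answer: 15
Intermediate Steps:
r(C, y) = 0
W(N, B) = 0
b(d, F) = -3 + F (b(d, F) = F - 3 = -3 + F)
J = -18
b(12, W(-5, x(5))) - J = (-3 + 0) - 1*(-18) = -3 + 18 = 15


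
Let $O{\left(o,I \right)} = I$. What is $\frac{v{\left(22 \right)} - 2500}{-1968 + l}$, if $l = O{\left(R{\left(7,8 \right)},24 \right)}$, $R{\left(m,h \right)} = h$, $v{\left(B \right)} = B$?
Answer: $\frac{413}{324} \approx 1.2747$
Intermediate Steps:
$l = 24$
$\frac{v{\left(22 \right)} - 2500}{-1968 + l} = \frac{22 - 2500}{-1968 + 24} = - \frac{2478}{-1944} = \left(-2478\right) \left(- \frac{1}{1944}\right) = \frac{413}{324}$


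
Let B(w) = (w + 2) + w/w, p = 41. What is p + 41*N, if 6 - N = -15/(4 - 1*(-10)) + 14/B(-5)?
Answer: 8651/14 ≈ 617.93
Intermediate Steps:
B(w) = 3 + w (B(w) = (2 + w) + 1 = 3 + w)
N = 197/14 (N = 6 - (-15/(4 - 1*(-10)) + 14/(3 - 5)) = 6 - (-15/(4 + 10) + 14/(-2)) = 6 - (-15/14 + 14*(-1/2)) = 6 - (-15*1/14 - 7) = 6 - (-15/14 - 7) = 6 - 1*(-113/14) = 6 + 113/14 = 197/14 ≈ 14.071)
p + 41*N = 41 + 41*(197/14) = 41 + 8077/14 = 8651/14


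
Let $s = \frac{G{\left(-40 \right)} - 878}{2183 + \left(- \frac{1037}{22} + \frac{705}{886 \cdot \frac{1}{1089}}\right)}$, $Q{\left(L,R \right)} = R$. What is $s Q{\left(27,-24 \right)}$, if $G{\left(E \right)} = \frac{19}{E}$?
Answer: $\frac{57077449}{8128145} \approx 7.0222$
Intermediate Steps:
$s = - \frac{57077449}{195075480}$ ($s = \frac{\frac{19}{-40} - 878}{2183 + \left(- \frac{1037}{22} + \frac{705}{886 \cdot \frac{1}{1089}}\right)} = \frac{19 \left(- \frac{1}{40}\right) - 878}{2183 + \left(\left(-1037\right) \frac{1}{22} + \frac{705}{886 \cdot \frac{1}{1089}}\right)} = \frac{- \frac{19}{40} - 878}{2183 - \left(\frac{1037}{22} - \frac{705}{\frac{886}{1089}}\right)} = - \frac{35139}{40 \left(2183 + \left(- \frac{1037}{22} + 705 \cdot \frac{1089}{886}\right)\right)} = - \frac{35139}{40 \left(2183 + \left(- \frac{1037}{22} + \frac{767745}{886}\right)\right)} = - \frac{35139}{40 \left(2183 + \frac{3992902}{4873}\right)} = - \frac{35139}{40 \cdot \frac{14630661}{4873}} = \left(- \frac{35139}{40}\right) \frac{4873}{14630661} = - \frac{57077449}{195075480} \approx -0.29259$)
$s Q{\left(27,-24 \right)} = \left(- \frac{57077449}{195075480}\right) \left(-24\right) = \frac{57077449}{8128145}$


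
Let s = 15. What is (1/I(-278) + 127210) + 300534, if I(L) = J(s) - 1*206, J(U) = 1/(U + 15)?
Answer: 2643030146/6179 ≈ 4.2774e+5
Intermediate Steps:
J(U) = 1/(15 + U)
I(L) = -6179/30 (I(L) = 1/(15 + 15) - 1*206 = 1/30 - 206 = -6179/30)
(1/I(-278) + 127210) + 300534 = (1/(-6179/30) + 127210) + 300534 = (-30/6179 + 127210) + 300534 = 786030560/6179 + 300534 = 2643030146/6179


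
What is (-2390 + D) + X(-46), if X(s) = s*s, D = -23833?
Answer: -24107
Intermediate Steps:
X(s) = s²
(-2390 + D) + X(-46) = (-2390 - 23833) + (-46)² = -26223 + 2116 = -24107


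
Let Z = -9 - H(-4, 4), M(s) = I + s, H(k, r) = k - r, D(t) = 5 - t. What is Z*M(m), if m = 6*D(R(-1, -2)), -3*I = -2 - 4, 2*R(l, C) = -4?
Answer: -44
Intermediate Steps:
R(l, C) = -2 (R(l, C) = (1/2)*(-4) = -2)
I = 2 (I = -(-2 - 4)/3 = -1/3*(-6) = 2)
m = 42 (m = 6*(5 - 1*(-2)) = 6*(5 + 2) = 6*7 = 42)
M(s) = 2 + s
Z = -1 (Z = -9 - (-4 - 1*4) = -9 - (-4 - 4) = -9 - 1*(-8) = -9 + 8 = -1)
Z*M(m) = -(2 + 42) = -1*44 = -44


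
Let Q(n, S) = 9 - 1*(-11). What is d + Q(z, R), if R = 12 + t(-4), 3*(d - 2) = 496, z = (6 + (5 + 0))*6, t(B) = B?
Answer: 562/3 ≈ 187.33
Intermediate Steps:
z = 66 (z = (6 + 5)*6 = 11*6 = 66)
d = 502/3 (d = 2 + (⅓)*496 = 2 + 496/3 = 502/3 ≈ 167.33)
R = 8 (R = 12 - 4 = 8)
Q(n, S) = 20 (Q(n, S) = 9 + 11 = 20)
d + Q(z, R) = 502/3 + 20 = 562/3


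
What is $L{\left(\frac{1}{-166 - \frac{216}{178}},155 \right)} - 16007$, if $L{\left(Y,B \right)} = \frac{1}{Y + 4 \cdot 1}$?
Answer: $- \frac{951425191}{59439} \approx -16007.0$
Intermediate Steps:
$L{\left(Y,B \right)} = \frac{1}{4 + Y}$ ($L{\left(Y,B \right)} = \frac{1}{Y + 4} = \frac{1}{4 + Y}$)
$L{\left(\frac{1}{-166 - \frac{216}{178}},155 \right)} - 16007 = \frac{1}{4 + \frac{1}{-166 - \frac{216}{178}}} - 16007 = \frac{1}{4 + \frac{1}{-166 - \frac{108}{89}}} - 16007 = \frac{1}{4 + \frac{1}{- \frac{14882}{89}}} - 16007 = \frac{1}{4 - \frac{89}{14882}} - 16007 = \frac{1}{\frac{59439}{14882}} - 16007 = \frac{14882}{59439} - 16007 = - \frac{951425191}{59439}$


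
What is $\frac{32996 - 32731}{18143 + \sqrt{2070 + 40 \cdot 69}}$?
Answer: $\frac{4807895}{329163619} - \frac{265 \sqrt{4830}}{329163619} \approx 0.01455$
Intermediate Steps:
$\frac{32996 - 32731}{18143 + \sqrt{2070 + 40 \cdot 69}} = \frac{265}{18143 + \sqrt{2070 + 2760}} = \frac{265}{18143 + \sqrt{4830}}$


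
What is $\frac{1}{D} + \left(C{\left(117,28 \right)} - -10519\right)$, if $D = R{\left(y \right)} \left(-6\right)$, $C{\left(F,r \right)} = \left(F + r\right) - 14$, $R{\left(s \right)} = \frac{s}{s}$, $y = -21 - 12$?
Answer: $\frac{63899}{6} \approx 10650.0$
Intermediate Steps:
$y = -33$ ($y = -21 - 12 = -33$)
$R{\left(s \right)} = 1$
$C{\left(F,r \right)} = -14 + F + r$
$D = -6$ ($D = 1 \left(-6\right) = -6$)
$\frac{1}{D} + \left(C{\left(117,28 \right)} - -10519\right) = \frac{1}{-6} + \left(\left(-14 + 117 + 28\right) - -10519\right) = - \frac{1}{6} + \left(131 + 10519\right) = - \frac{1}{6} + 10650 = \frac{63899}{6}$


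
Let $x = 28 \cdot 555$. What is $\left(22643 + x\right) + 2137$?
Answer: $40320$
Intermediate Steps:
$x = 15540$
$\left(22643 + x\right) + 2137 = \left(22643 + 15540\right) + 2137 = 38183 + 2137 = 40320$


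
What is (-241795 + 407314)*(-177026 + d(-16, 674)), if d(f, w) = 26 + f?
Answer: -29299511304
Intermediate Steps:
(-241795 + 407314)*(-177026 + d(-16, 674)) = (-241795 + 407314)*(-177026 + (26 - 16)) = 165519*(-177026 + 10) = 165519*(-177016) = -29299511304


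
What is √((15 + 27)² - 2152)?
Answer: 2*I*√97 ≈ 19.698*I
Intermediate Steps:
√((15 + 27)² - 2152) = √(42² - 2152) = √(1764 - 2152) = √(-388) = 2*I*√97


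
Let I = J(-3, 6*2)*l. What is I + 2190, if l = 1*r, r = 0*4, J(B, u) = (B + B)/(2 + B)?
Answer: 2190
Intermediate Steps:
J(B, u) = 2*B/(2 + B) (J(B, u) = (2*B)/(2 + B) = 2*B/(2 + B))
r = 0
l = 0 (l = 1*0 = 0)
I = 0 (I = (2*(-3)/(2 - 3))*0 = (2*(-3)/(-1))*0 = (2*(-3)*(-1))*0 = 6*0 = 0)
I + 2190 = 0 + 2190 = 2190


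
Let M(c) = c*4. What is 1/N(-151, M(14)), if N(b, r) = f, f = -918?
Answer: -1/918 ≈ -0.0010893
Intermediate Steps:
M(c) = 4*c
N(b, r) = -918
1/N(-151, M(14)) = 1/(-918) = -1/918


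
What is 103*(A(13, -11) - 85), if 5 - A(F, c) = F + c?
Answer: -8446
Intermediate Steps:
A(F, c) = 5 - F - c (A(F, c) = 5 - (F + c) = 5 + (-F - c) = 5 - F - c)
103*(A(13, -11) - 85) = 103*((5 - 1*13 - 1*(-11)) - 85) = 103*((5 - 13 + 11) - 85) = 103*(3 - 85) = 103*(-82) = -8446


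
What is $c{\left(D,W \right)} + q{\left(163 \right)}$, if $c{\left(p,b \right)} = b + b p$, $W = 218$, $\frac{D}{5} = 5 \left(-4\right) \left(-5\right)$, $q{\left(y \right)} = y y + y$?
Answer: $135950$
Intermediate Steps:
$q{\left(y \right)} = y + y^{2}$ ($q{\left(y \right)} = y^{2} + y = y + y^{2}$)
$D = 500$ ($D = 5 \cdot 5 \left(-4\right) \left(-5\right) = 5 \left(\left(-20\right) \left(-5\right)\right) = 5 \cdot 100 = 500$)
$c{\left(D,W \right)} + q{\left(163 \right)} = 218 \left(1 + 500\right) + 163 \left(1 + 163\right) = 218 \cdot 501 + 163 \cdot 164 = 109218 + 26732 = 135950$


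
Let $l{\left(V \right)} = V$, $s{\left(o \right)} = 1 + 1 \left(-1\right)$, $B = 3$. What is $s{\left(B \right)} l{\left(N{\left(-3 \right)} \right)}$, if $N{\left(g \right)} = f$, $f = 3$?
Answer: $0$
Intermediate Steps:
$s{\left(o \right)} = 0$ ($s{\left(o \right)} = 1 - 1 = 0$)
$N{\left(g \right)} = 3$
$s{\left(B \right)} l{\left(N{\left(-3 \right)} \right)} = 0 \cdot 3 = 0$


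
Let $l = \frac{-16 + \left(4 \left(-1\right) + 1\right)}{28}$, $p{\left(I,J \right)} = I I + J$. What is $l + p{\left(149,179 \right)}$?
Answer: $\frac{626621}{28} \approx 22379.0$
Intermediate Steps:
$p{\left(I,J \right)} = J + I^{2}$ ($p{\left(I,J \right)} = I^{2} + J = J + I^{2}$)
$l = - \frac{19}{28}$ ($l = \frac{-16 + \left(-4 + 1\right)}{28} = \frac{-16 - 3}{28} = \frac{1}{28} \left(-19\right) = - \frac{19}{28} \approx -0.67857$)
$l + p{\left(149,179 \right)} = - \frac{19}{28} + \left(179 + 149^{2}\right) = - \frac{19}{28} + \left(179 + 22201\right) = - \frac{19}{28} + 22380 = \frac{626621}{28}$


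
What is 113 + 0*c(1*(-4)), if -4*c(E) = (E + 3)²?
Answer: 113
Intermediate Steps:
c(E) = -(3 + E)²/4 (c(E) = -(E + 3)²/4 = -(3 + E)²/4)
113 + 0*c(1*(-4)) = 113 + 0*(-(3 + 1*(-4))²/4) = 113 + 0*(-(3 - 4)²/4) = 113 + 0*(-¼*(-1)²) = 113 + 0*(-¼*1) = 113 + 0*(-¼) = 113 + 0 = 113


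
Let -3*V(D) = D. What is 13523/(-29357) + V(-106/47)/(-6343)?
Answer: -12097582691/26255814591 ≈ -0.46076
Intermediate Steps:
V(D) = -D/3
13523/(-29357) + V(-106/47)/(-6343) = 13523/(-29357) - (-106)/(3*47)/(-6343) = 13523*(-1/29357) - (-106)/(3*47)*(-1/6343) = -13523/29357 - ⅓*(-106/47)*(-1/6343) = -13523/29357 + (106/141)*(-1/6343) = -13523/29357 - 106/894363 = -12097582691/26255814591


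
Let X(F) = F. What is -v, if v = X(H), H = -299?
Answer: 299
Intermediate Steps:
v = -299
-v = -1*(-299) = 299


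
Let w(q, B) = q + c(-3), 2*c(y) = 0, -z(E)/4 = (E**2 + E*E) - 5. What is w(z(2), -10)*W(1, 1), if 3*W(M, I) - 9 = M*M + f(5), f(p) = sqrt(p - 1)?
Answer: -48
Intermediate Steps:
f(p) = sqrt(-1 + p)
z(E) = 20 - 8*E**2 (z(E) = -4*((E**2 + E*E) - 5) = -4*((E**2 + E**2) - 5) = -4*(2*E**2 - 5) = -4*(-5 + 2*E**2) = 20 - 8*E**2)
c(y) = 0 (c(y) = (1/2)*0 = 0)
W(M, I) = 11/3 + M**2/3 (W(M, I) = 3 + (M*M + sqrt(-1 + 5))/3 = 3 + (M**2 + sqrt(4))/3 = 3 + (M**2 + 2)/3 = 3 + (2 + M**2)/3 = 3 + (2/3 + M**2/3) = 11/3 + M**2/3)
w(q, B) = q (w(q, B) = q + 0 = q)
w(z(2), -10)*W(1, 1) = (20 - 8*2**2)*(11/3 + (1/3)*1**2) = (20 - 8*4)*(11/3 + (1/3)*1) = (20 - 32)*(11/3 + 1/3) = -12*4 = -48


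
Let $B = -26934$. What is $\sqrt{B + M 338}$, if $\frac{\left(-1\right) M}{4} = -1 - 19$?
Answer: $\sqrt{106} \approx 10.296$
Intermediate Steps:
$M = 80$ ($M = - 4 \left(-1 - 19\right) = \left(-4\right) \left(-20\right) = 80$)
$\sqrt{B + M 338} = \sqrt{-26934 + 80 \cdot 338} = \sqrt{-26934 + 27040} = \sqrt{106}$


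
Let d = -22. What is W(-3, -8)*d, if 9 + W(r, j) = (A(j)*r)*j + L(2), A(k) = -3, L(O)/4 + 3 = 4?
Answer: 1694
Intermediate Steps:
L(O) = 4 (L(O) = -12 + 4*4 = -12 + 16 = 4)
W(r, j) = -5 - 3*j*r (W(r, j) = -9 + ((-3*r)*j + 4) = -9 + (-3*j*r + 4) = -9 + (4 - 3*j*r) = -5 - 3*j*r)
W(-3, -8)*d = (-5 - 3*(-8)*(-3))*(-22) = (-5 - 72)*(-22) = -77*(-22) = 1694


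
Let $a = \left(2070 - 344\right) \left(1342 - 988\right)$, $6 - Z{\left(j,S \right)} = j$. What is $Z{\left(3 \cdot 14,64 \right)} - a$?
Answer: $-611040$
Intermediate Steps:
$Z{\left(j,S \right)} = 6 - j$
$a = 611004$ ($a = 1726 \cdot 354 = 611004$)
$Z{\left(3 \cdot 14,64 \right)} - a = \left(6 - 3 \cdot 14\right) - 611004 = \left(6 - 42\right) - 611004 = -36 - 611004 = -611040$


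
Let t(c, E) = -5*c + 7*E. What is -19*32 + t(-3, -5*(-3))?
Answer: -488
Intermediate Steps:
-19*32 + t(-3, -5*(-3)) = -19*32 + (-5*(-3) + 7*(-5*(-3))) = -608 + (15 + 7*15) = -608 + (15 + 105) = -608 + 120 = -488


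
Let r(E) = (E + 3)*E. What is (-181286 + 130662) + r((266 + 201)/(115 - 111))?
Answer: -586291/16 ≈ -36643.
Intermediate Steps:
r(E) = E*(3 + E) (r(E) = (3 + E)*E = E*(3 + E))
(-181286 + 130662) + r((266 + 201)/(115 - 111)) = (-181286 + 130662) + ((266 + 201)/(115 - 111))*(3 + (266 + 201)/(115 - 111)) = -50624 + (467/4)*(3 + 467/4) = -50624 + (467*(1/4))*(3 + 467*(1/4)) = -50624 + 467*(3 + 467/4)/4 = -50624 + (467/4)*(479/4) = -50624 + 223693/16 = -586291/16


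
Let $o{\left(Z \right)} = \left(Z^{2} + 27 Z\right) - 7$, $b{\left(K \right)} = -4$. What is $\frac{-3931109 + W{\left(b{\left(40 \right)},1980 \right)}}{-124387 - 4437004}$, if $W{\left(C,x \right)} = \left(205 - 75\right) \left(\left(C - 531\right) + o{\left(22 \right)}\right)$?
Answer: $\frac{3861429}{4561391} \approx 0.84655$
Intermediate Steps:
$o{\left(Z \right)} = -7 + Z^{2} + 27 Z$
$W{\left(C,x \right)} = 70200 + 130 C$ ($W{\left(C,x \right)} = \left(205 - 75\right) \left(\left(C - 531\right) + \left(-7 + 22^{2} + 27 \cdot 22\right)\right) = 130 \left(\left(C - 531\right) + \left(-7 + 484 + 594\right)\right) = 130 \left(\left(-531 + C\right) + 1071\right) = 130 \left(540 + C\right) = 70200 + 130 C$)
$\frac{-3931109 + W{\left(b{\left(40 \right)},1980 \right)}}{-124387 - 4437004} = \frac{-3931109 + \left(70200 + 130 \left(-4\right)\right)}{-124387 - 4437004} = \frac{-3931109 + \left(70200 - 520\right)}{-4561391} = \left(-3931109 + 69680\right) \left(- \frac{1}{4561391}\right) = \left(-3861429\right) \left(- \frac{1}{4561391}\right) = \frac{3861429}{4561391}$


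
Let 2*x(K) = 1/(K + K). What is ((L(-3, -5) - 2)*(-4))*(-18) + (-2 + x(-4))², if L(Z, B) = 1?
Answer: -17343/256 ≈ -67.746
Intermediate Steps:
x(K) = 1/(4*K) (x(K) = 1/(2*(K + K)) = 1/(2*((2*K))) = (1/(2*K))/2 = 1/(4*K))
((L(-3, -5) - 2)*(-4))*(-18) + (-2 + x(-4))² = ((1 - 2)*(-4))*(-18) + (-2 + (¼)/(-4))² = -1*(-4)*(-18) + (-2 + (¼)*(-¼))² = 4*(-18) + (-2 - 1/16)² = -72 + (-33/16)² = -72 + 1089/256 = -17343/256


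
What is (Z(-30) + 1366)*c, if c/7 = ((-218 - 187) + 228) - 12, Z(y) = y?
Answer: -1767528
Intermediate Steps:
c = -1323 (c = 7*(((-218 - 187) + 228) - 12) = 7*((-405 + 228) - 12) = 7*(-177 - 12) = 7*(-189) = -1323)
(Z(-30) + 1366)*c = (-30 + 1366)*(-1323) = 1336*(-1323) = -1767528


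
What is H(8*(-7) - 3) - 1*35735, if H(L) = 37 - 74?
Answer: -35772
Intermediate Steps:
H(L) = -37
H(8*(-7) - 3) - 1*35735 = -37 - 1*35735 = -37 - 35735 = -35772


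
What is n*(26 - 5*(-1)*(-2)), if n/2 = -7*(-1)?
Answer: 224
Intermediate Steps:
n = 14 (n = 2*(-7*(-1)) = 2*7 = 14)
n*(26 - 5*(-1)*(-2)) = 14*(26 - 5*(-1)*(-2)) = 14*(26 + 5*(-2)) = 14*(26 - 10) = 14*16 = 224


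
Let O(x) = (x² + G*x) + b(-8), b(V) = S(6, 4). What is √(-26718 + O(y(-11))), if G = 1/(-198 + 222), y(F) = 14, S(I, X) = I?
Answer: I*√954555/6 ≈ 162.84*I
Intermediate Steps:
b(V) = 6
G = 1/24 ≈ 0.041667
O(x) = 6 + x² + x/24 (O(x) = (x² + x/24) + 6 = 6 + x² + x/24)
√(-26718 + O(y(-11))) = √(-26718 + (6 + 14² + (1/24)*14)) = √(-26718 + (6 + 196 + 7/12)) = √(-26718 + 2431/12) = √(-318185/12) = I*√954555/6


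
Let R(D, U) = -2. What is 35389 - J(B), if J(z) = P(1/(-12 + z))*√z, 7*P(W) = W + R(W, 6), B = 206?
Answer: 35389 + 387*√206/1358 ≈ 35393.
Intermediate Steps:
P(W) = -2/7 + W/7 (P(W) = (W - 2)/7 = (-2 + W)/7 = -2/7 + W/7)
J(z) = √z*(-2/7 + 1/(7*(-12 + z))) (J(z) = (-2/7 + 1/(7*(-12 + z)))*√z = √z*(-2/7 + 1/(7*(-12 + z))))
35389 - J(B) = 35389 - √206*(25 - 2*206)/(7*(-12 + 206)) = 35389 - √206*(25 - 412)/(7*194) = 35389 - √206*(-387)/(7*194) = 35389 - (-387)*√206/1358 = 35389 + 387*√206/1358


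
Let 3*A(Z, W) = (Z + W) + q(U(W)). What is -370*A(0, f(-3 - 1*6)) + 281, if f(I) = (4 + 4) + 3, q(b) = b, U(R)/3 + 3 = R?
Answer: -12107/3 ≈ -4035.7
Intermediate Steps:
U(R) = -9 + 3*R
f(I) = 11 (f(I) = 8 + 3 = 11)
A(Z, W) = -3 + Z/3 + 4*W/3 (A(Z, W) = ((Z + W) + (-9 + 3*W))/3 = ((W + Z) + (-9 + 3*W))/3 = (-9 + Z + 4*W)/3 = -3 + Z/3 + 4*W/3)
-370*A(0, f(-3 - 1*6)) + 281 = -370*(-3 + (⅓)*0 + (4/3)*11) + 281 = -370*(-3 + 0 + 44/3) + 281 = -370*35/3 + 281 = -12950/3 + 281 = -12107/3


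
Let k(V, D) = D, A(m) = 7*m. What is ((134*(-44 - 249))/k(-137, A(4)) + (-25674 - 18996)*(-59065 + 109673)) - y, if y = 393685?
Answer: -31654762261/14 ≈ -2.2611e+9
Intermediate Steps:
((134*(-44 - 249))/k(-137, A(4)) + (-25674 - 18996)*(-59065 + 109673)) - y = ((134*(-44 - 249))/((7*4)) + (-25674 - 18996)*(-59065 + 109673)) - 1*393685 = ((134*(-293))/28 - 44670*50608) - 393685 = (-39262*1/28 - 2260659360) - 393685 = (-19631/14 - 2260659360) - 393685 = -31649250671/14 - 393685 = -31654762261/14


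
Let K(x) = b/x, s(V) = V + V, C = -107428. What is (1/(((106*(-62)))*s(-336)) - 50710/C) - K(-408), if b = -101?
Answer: 452654606377/2016384026496 ≈ 0.22449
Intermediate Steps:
s(V) = 2*V
K(x) = -101/x
(1/(((106*(-62)))*s(-336)) - 50710/C) - K(-408) = (1/(((106*(-62)))*((2*(-336)))) - 50710/(-107428)) - (-101)/(-408) = (1/(-6572*(-672)) - 50710*(-1/107428)) - (-101)*(-1)/408 = (-1/6572*(-1/672) + 25355/53714) - 1*101/408 = (1/4416384 + 25355/53714) - 101/408 = 55988735017/118610825088 - 101/408 = 452654606377/2016384026496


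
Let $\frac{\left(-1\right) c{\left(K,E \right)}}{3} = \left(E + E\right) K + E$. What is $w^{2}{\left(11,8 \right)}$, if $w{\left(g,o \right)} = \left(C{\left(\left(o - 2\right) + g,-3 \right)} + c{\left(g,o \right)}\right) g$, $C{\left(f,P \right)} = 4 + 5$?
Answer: $35676729$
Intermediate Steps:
$C{\left(f,P \right)} = 9$
$c{\left(K,E \right)} = - 3 E - 6 E K$ ($c{\left(K,E \right)} = - 3 \left(\left(E + E\right) K + E\right) = - 3 \left(2 E K + E\right) = - 3 \left(E + 2 E K\right) = - 3 E - 6 E K$)
$w{\left(g,o \right)} = g \left(9 - 3 o \left(1 + 2 g\right)\right)$ ($w{\left(g,o \right)} = \left(9 - 3 o \left(1 + 2 g\right)\right) g = g \left(9 - 3 o \left(1 + 2 g\right)\right)$)
$w^{2}{\left(11,8 \right)} = \left(3 \cdot 11 \left(3 - 8 - 22 \cdot 8\right)\right)^{2} = \left(3 \cdot 11 \left(3 - 8 - 176\right)\right)^{2} = \left(3 \cdot 11 \left(-181\right)\right)^{2} = \left(-5973\right)^{2} = 35676729$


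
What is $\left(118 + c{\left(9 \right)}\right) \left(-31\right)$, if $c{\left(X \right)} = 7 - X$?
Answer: $-3596$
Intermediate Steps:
$\left(118 + c{\left(9 \right)}\right) \left(-31\right) = \left(118 + \left(7 - 9\right)\right) \left(-31\right) = \left(118 - 2\right) \left(-31\right) = 116 \left(-31\right) = -3596$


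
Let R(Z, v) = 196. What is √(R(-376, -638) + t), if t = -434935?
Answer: I*√434739 ≈ 659.35*I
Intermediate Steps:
√(R(-376, -638) + t) = √(196 - 434935) = √(-434739) = I*√434739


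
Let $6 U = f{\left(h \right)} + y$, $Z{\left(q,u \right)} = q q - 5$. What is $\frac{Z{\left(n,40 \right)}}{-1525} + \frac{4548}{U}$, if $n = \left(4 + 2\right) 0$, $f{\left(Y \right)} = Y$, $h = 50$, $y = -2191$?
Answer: $- \frac{8320699}{653005} \approx -12.742$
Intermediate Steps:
$n = 0$ ($n = 6 \cdot 0 = 0$)
$Z{\left(q,u \right)} = -5 + q^{2}$ ($Z{\left(q,u \right)} = q^{2} - 5 = -5 + q^{2}$)
$U = - \frac{2141}{6}$ ($U = \frac{50 - 2191}{6} = \frac{1}{6} \left(-2141\right) = - \frac{2141}{6} \approx -356.83$)
$\frac{Z{\left(n,40 \right)}}{-1525} + \frac{4548}{U} = \frac{-5 + 0^{2}}{-1525} + \frac{4548}{- \frac{2141}{6}} = \left(-5 + 0\right) \left(- \frac{1}{1525}\right) + 4548 \left(- \frac{6}{2141}\right) = \left(-5\right) \left(- \frac{1}{1525}\right) - \frac{27288}{2141} = \frac{1}{305} - \frac{27288}{2141} = - \frac{8320699}{653005}$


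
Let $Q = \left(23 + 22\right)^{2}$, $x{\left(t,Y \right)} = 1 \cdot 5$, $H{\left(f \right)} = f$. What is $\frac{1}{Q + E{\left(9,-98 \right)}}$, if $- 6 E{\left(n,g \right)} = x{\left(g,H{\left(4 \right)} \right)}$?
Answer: $\frac{6}{12145} \approx 0.00049403$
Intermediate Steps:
$x{\left(t,Y \right)} = 5$
$E{\left(n,g \right)} = - \frac{5}{6}$ ($E{\left(n,g \right)} = \left(- \frac{1}{6}\right) 5 = - \frac{5}{6}$)
$Q = 2025$ ($Q = 45^{2} = 2025$)
$\frac{1}{Q + E{\left(9,-98 \right)}} = \frac{1}{2025 - \frac{5}{6}} = \frac{1}{\frac{12145}{6}} = \frac{6}{12145}$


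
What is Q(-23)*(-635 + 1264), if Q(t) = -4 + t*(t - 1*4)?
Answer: 388093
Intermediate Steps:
Q(t) = -4 + t*(-4 + t) (Q(t) = -4 + t*(t - 4) = -4 + t*(-4 + t))
Q(-23)*(-635 + 1264) = (-4 + (-23)² - 4*(-23))*(-635 + 1264) = (-4 + 529 + 92)*629 = 617*629 = 388093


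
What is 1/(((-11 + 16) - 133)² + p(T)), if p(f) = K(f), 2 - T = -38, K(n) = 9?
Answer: 1/16393 ≈ 6.1002e-5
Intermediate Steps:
T = 40 (T = 2 - 1*(-38) = 2 + 38 = 40)
p(f) = 9
1/(((-11 + 16) - 133)² + p(T)) = 1/(((-11 + 16) - 133)² + 9) = 1/((5 - 133)² + 9) = 1/((-128)² + 9) = 1/(16384 + 9) = 1/16393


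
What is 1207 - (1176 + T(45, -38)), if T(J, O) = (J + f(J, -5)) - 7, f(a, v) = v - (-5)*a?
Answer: -227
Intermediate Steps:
f(a, v) = v + 5*a
T(J, O) = -12 + 6*J (T(J, O) = (J + (-5 + 5*J)) - 7 = (-5 + 6*J) - 7 = -12 + 6*J)
1207 - (1176 + T(45, -38)) = 1207 - (1176 + (-12 + 6*45)) = 1207 - (1176 + (-12 + 270)) = 1207 - (1176 + 258) = 1207 - 1*1434 = 1207 - 1434 = -227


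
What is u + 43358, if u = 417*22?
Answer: 52532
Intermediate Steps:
u = 9174
u + 43358 = 9174 + 43358 = 52532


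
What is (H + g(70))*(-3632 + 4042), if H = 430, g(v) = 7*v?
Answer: 377200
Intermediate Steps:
(H + g(70))*(-3632 + 4042) = (430 + 7*70)*(-3632 + 4042) = (430 + 490)*410 = 920*410 = 377200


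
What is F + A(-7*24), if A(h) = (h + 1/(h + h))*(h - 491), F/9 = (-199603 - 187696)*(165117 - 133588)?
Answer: -36926480917213/336 ≈ -1.0990e+11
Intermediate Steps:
F = -109900351539 (F = 9*((-199603 - 187696)*(165117 - 133588)) = 9*(-387299*31529) = 9*(-12211150171) = -109900351539)
A(h) = (-491 + h)*(h + 1/(2*h)) (A(h) = (h + 1/(2*h))*(-491 + h) = (-491 + h)*(h + 1/(2*h)))
F + A(-7*24) = -109900351539 + (½ + (-7*24)² - (-3437)*24 - 491/(2*((-7*24)))) = -109900351539 + (½ + (-168)² - 491*(-168) - 491/2/(-168)) = -109900351539 + (½ + 28224 + 82488 - 491/2*(-1/168)) = -109900351539 + (½ + 28224 + 82488 + 491/336) = -109900351539 + 37199891/336 = -36926480917213/336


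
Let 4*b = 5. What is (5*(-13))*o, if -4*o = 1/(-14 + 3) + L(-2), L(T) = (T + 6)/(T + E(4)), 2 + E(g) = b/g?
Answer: -49595/2596 ≈ -19.104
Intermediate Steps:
b = 5/4 (b = (¼)*5 = 5/4 ≈ 1.2500)
E(g) = -2 + 5/(4*g)
L(T) = (6 + T)/(-27/16 + T) (L(T) = (T + 6)/(T + (-2 + (5/4)/4)) = (6 + T)/(T + (-2 + (5/4)*(¼))) = (6 + T)/(T + (-2 + 5/16)) = (6 + T)/(T - 27/16) = (6 + T)/(-27/16 + T))
o = 763/2596 (o = -(1/(-14 + 3) + 16*(6 - 2)/(-27 + 16*(-2)))/4 = -(1/(-11) + 16*4/(-27 - 32))/4 = -(-1/11 + 16*4/(-59))/4 = -(-1/11 + 16*(-1/59)*4)/4 = -(-1/11 - 64/59)/4 = -¼*(-763/649) = 763/2596 ≈ 0.29391)
(5*(-13))*o = (5*(-13))*(763/2596) = -65*763/2596 = -49595/2596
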